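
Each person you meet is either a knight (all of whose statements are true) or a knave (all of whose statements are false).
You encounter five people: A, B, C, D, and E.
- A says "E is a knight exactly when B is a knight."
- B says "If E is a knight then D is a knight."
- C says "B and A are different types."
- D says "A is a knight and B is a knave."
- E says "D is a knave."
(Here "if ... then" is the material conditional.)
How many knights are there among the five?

1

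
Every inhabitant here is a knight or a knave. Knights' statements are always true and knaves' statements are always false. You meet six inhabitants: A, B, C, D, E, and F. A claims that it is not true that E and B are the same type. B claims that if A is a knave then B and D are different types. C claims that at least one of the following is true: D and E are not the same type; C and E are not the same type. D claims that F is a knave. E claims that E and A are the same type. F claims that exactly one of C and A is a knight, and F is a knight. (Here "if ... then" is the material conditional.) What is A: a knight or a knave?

A is a knight.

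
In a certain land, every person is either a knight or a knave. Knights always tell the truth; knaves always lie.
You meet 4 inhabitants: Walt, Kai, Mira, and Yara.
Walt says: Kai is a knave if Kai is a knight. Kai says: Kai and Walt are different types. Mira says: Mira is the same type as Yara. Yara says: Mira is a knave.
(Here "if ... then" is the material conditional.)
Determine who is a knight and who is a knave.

Since Walt is a knave, "Kai is a knave if Kai is a knight" needs to be False, which holds.
Kai (knight): "Kai and Walt are different types" — True. ✓
Mira is a knave; "Mira is the same type as Yara" is False, as required.
Yara is a knight, and the claim "Mira is a knave" is indeed True.

Walt is a knave, Kai is a knight, Mira is a knave, and Yara is a knight.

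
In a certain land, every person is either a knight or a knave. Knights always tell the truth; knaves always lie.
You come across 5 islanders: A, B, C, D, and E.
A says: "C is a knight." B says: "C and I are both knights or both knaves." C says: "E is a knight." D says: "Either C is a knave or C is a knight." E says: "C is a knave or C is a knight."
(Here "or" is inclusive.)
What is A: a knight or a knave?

Consistent assignments: {A=knight, B=knight, C=knight, D=knight, E=knight}; {A=knight, B=knave, C=knight, D=knight, E=knight}
In every consistent assignment, A is a knight.

A is a knight.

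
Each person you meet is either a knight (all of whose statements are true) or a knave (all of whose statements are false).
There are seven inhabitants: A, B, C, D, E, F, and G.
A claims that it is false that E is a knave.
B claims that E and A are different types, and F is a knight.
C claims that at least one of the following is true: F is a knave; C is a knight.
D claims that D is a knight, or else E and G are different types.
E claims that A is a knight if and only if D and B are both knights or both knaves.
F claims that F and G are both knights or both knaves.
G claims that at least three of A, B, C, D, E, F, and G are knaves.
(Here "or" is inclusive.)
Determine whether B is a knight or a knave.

B is a knave.

Consistent assignments: {A=knight, B=knave, C=knight, D=knave, E=knight, F=knave, G=knight}; {A=knight, B=knave, C=knave, D=knave, E=knight, F=knight, G=knight}
In every consistent assignment, B is a knave.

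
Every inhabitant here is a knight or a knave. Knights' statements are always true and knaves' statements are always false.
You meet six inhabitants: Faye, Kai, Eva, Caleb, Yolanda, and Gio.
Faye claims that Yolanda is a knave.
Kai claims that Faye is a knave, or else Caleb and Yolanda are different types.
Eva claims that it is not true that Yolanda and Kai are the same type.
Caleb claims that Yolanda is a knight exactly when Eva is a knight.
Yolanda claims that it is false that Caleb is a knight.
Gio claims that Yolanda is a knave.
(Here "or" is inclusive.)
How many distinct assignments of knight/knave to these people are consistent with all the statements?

1

Consistent assignments:
  Faye=knave, Kai=knight, Eva=knave, Caleb=knave, Yolanda=knight, Gio=knave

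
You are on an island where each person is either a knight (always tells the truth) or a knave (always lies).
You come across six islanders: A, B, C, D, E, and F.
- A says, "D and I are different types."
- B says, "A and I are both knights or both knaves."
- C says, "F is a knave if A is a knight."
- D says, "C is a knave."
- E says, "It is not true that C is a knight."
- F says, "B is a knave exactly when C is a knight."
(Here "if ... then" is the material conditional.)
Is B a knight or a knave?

B is a knight.

Consistent assignments: {A=knight, B=knight, C=knight, D=knave, E=knave, F=knave}
In every consistent assignment, B is a knight.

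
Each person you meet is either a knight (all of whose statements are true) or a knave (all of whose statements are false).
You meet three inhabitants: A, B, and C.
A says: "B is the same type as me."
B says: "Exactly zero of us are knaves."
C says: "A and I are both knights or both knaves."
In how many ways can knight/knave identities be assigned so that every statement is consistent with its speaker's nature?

1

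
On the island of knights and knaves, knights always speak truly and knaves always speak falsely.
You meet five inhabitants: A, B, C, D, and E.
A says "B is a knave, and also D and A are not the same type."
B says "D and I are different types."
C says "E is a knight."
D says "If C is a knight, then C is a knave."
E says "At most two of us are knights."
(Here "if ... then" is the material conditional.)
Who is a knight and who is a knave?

Knights: C and E. Knaves: A, B, and D.

As a knave, A's statement "B is a knave, and also D and A are not the same type" should be False; it is.
B is a knave; "D and I are different types" is False, as required.
C is a knight; "E is a knight" is true, as required.
D (knave): "if C is a knight, then C is a knave" — False. ✓
E (knight): "at most two of us are knights" — true. ✓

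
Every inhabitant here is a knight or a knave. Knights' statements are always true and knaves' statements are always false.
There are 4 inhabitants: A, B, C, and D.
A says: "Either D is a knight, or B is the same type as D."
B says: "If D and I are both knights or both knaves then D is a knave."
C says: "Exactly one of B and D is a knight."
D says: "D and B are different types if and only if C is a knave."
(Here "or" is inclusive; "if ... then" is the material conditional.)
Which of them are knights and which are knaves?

As a knave, A's statement "either D is a knight, or B is the same type as D" should be False; it is.
As a knight, B's statement "if D and I are both knights or both knaves then D is a knave" should be true; it is.
As a knight, C's statement "exactly one of B and D is a knight" should be true; it is.
As a knave, D's statement "D and B are different types if and only if C is a knave" should be False; it is.

A is a knave, B is a knight, C is a knight, and D is a knave.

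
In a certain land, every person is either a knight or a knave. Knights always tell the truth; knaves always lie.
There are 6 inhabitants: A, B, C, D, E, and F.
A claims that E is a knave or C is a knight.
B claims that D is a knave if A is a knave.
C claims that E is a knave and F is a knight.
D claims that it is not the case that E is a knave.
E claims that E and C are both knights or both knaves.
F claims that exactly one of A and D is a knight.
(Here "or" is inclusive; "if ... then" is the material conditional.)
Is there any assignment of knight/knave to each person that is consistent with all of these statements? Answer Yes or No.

One consistent assignment: A=knight, B=knight, C=knight, D=knave, E=knave, F=knight.

Yes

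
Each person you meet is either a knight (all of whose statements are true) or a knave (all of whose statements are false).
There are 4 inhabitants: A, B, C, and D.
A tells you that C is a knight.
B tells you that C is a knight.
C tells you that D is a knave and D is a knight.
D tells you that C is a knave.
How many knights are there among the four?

1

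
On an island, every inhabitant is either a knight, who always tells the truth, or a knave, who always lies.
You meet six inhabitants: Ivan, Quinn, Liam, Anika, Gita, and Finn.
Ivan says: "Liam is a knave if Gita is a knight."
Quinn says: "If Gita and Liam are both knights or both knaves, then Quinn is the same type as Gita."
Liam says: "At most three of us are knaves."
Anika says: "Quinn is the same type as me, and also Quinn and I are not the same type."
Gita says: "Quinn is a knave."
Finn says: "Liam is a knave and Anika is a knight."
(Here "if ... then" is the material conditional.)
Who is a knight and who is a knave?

Since Ivan is a knight, "Liam is a knave if Gita is a knight" needs to be true, which holds.
Quinn is a knight; "if Gita and Liam are both knights or both knaves, then Quinn is the same type as Gita" is true, as required.
Liam (knight): "at most three of us are knaves" — true. ✓
As a knave, Anika's statement "Quinn is the same type as me, and also Quinn and I are not the same type" should be false; it is.
Gita is a knave, and the claim "Quinn is a knave" is indeed false.
Finn (knave): "Liam is a knave and Anika is a knight" — false. ✓

Ivan is a knight, Quinn is a knight, Liam is a knight, Anika is a knave, Gita is a knave, and Finn is a knave.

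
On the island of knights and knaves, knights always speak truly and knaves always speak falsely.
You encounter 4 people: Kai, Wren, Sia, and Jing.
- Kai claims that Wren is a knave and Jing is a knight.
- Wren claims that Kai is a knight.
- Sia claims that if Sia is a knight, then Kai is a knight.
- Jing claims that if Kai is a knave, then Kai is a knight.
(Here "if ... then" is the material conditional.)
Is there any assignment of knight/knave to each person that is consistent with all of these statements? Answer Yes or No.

No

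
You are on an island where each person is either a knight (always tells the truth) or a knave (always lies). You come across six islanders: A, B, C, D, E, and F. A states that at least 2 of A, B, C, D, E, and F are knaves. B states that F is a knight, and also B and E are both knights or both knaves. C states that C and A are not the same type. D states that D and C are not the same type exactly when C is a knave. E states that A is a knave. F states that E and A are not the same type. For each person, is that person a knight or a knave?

A is a knave, B is a knight, C is a knight, D is a knight, E is a knight, and F is a knight.

As a knave, A's statement "at least 2 of A, B, C, D, E, and F are knaves" should be False; it is.
B is a knight, so "F is a knight, and also B and E are both knights or both knaves" must be True — and it is.
C (knight): "C and A are not the same type" — True. ✓
D is a knight, so "D and C are not the same type exactly when C is a knave" must be True — and it is.
Since E is a knight, "A is a knave" needs to be True, which holds.
F (knight): "E and A are not the same type" — True. ✓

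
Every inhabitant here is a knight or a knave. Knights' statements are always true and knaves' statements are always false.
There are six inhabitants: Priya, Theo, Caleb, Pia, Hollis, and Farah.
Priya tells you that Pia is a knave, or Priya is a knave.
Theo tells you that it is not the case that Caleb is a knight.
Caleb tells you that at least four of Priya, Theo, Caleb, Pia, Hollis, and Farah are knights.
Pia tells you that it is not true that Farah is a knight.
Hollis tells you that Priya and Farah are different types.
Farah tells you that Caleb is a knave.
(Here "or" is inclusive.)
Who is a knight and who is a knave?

Priya is a knight, Theo is a knight, Caleb is a knave, Pia is a knave, Hollis is a knave, and Farah is a knight.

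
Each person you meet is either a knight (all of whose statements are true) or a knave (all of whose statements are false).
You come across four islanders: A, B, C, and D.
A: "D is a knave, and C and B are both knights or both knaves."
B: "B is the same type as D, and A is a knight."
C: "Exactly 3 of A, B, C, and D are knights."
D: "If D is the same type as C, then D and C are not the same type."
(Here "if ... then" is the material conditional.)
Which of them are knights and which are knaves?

A is a knave, B is a knave, C is a knave, and D is a knight.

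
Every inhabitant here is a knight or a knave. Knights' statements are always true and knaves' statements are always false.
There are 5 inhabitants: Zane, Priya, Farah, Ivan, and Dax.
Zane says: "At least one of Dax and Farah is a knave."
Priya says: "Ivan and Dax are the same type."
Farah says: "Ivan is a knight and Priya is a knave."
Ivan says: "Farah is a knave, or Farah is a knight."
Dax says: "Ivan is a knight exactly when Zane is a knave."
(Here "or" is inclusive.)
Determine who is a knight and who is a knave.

Suppose Zane is a knave. Then Zane's statement "at least one of Dax and Farah is a knave" would have to be false. Checking the 16 ways to assign the others, none is consistent with every speaker.
(For instance, with Priya=knave, Farah=knight, Ivan=knight, Dax=knave, Zane's claim "at least one of Dax and Farah is a knave" comes out true where it would need to be false.)
So Zane must be a knight, making "at least one of Dax and Farah is a knave" true. Taking Zane=knight, Priya=knave, Farah=knight, Ivan=knight, Dax=knave, each remaining statement checks out:
  Priya (knave): "Ivan and Dax are the same type" — false. ✓
  Farah (knight): "Ivan is a knight and Priya is a knave" — true. ✓
  Ivan (knight): "Farah is a knave, or Farah is a knight" — true. ✓
  Dax (knave): "Ivan is a knight exactly when Zane is a knave" — false. ✓
This is the unique consistent assignment.

Knights: Zane, Farah, and Ivan. Knaves: Priya and Dax.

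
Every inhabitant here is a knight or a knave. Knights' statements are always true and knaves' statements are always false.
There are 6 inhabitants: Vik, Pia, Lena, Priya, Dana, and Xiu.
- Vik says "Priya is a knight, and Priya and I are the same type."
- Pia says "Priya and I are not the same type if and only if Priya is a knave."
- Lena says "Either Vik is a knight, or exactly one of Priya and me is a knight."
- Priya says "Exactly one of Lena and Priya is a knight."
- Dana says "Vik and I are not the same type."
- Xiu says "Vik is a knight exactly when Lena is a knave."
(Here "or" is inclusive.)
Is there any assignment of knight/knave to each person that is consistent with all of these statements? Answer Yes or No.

Yes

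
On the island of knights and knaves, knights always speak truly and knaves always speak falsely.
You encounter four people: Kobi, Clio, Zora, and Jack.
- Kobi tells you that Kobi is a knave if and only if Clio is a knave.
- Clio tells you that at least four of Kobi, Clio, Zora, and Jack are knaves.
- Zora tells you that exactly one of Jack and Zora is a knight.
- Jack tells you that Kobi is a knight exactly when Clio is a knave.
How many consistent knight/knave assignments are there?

0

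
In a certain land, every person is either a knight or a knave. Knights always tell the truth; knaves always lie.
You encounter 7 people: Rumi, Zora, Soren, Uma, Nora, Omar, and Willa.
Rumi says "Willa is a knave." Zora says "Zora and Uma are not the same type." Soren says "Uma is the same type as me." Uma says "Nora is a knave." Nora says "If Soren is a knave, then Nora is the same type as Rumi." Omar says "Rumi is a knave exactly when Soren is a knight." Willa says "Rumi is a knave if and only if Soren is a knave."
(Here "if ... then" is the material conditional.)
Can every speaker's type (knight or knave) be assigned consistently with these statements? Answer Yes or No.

No

Checking all 128 assignments, each has at least one speaker whose statement's truth value contradicts their type.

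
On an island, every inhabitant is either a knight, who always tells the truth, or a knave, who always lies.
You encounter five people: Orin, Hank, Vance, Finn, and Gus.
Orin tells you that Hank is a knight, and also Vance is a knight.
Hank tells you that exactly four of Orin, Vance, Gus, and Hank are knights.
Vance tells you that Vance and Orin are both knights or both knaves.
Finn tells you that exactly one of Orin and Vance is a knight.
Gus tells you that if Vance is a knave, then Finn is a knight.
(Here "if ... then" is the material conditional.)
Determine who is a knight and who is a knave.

Orin is a knight, Hank is a knight, Vance is a knight, Finn is a knave, and Gus is a knight.

Orin is a knight, and the claim "Hank is a knight, and also Vance is a knight" is indeed True.
Hank (knight): "exactly four of Orin, Vance, Gus, and Hank are knights" — True. ✓
Vance is a knight, and the claim "Vance and Orin are both knights or both knaves" is indeed True.
Finn is a knave, so "exactly one of Orin and Vance is a knight" must be false — and it is.
Gus is a knight; "if Vance is a knave, then Finn is a knight" is True, as required.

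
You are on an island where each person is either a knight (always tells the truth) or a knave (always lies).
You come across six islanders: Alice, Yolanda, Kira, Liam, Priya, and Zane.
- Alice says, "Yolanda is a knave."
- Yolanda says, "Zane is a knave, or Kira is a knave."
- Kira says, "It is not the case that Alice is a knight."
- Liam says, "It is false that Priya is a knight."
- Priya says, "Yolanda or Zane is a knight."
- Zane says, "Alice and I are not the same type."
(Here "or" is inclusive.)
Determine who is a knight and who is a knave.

Alice is a knave, so "Yolanda is a knave" must be False — and it is.
Since Yolanda is a knight, "Zane is a knave, or Kira is a knave" needs to be True, which holds.
As a knight, Kira's statement "it is not the case that Alice is a knight" should be True; it is.
Liam (knave): "it is false that Priya is a knight" — False. ✓
Priya is a knight, and the claim "Yolanda or Zane is a knight" is indeed True.
Since Zane is a knave, "Alice and I are not the same type" needs to be False, which holds.

Alice is a knave, Yolanda is a knight, Kira is a knight, Liam is a knave, Priya is a knight, and Zane is a knave.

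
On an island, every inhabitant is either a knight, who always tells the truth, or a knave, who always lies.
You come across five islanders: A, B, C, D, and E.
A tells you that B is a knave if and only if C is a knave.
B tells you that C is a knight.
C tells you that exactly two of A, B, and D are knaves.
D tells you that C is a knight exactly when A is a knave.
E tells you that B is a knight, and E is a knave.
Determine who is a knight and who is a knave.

As a knight, A's statement "B is a knave if and only if C is a knave" should be True; it is.
B is a knave; "C is a knight" is False, as required.
As a knave, C's statement "exactly two of A, B, and D are knaves" should be False; it is.
D is a knight, so "C is a knight exactly when A is a knave" must be True — and it is.
Since E is a knave, "B is a knight, and E is a knave" needs to be False, which holds.

Knights: A and D. Knaves: B, C, and E.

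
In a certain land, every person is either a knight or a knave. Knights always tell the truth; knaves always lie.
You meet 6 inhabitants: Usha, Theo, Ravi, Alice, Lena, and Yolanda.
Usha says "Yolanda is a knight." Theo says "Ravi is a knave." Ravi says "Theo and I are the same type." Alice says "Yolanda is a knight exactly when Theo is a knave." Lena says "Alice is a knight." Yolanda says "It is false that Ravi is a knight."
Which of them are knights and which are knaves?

Usha (knight): "Yolanda is a knight" — true. ✓
Theo (knight): "Ravi is a knave" — true. ✓
Ravi is a knave, so "Theo and I are the same type" must be false — and it is.
Since Alice is a knave, "Yolanda is a knight exactly when Theo is a knave" needs to be false, which holds.
Lena (knave): "Alice is a knight" — false. ✓
As a knight, Yolanda's statement "it is false that Ravi is a knight" should be true; it is.

Knights: Usha, Theo, and Yolanda. Knaves: Ravi, Alice, and Lena.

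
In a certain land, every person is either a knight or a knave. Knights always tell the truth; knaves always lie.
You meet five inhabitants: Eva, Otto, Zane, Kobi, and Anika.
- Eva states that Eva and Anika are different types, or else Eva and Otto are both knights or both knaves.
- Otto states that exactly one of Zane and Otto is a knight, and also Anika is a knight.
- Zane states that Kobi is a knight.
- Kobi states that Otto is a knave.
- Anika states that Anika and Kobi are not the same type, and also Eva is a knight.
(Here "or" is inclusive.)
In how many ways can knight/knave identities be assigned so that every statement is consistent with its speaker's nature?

1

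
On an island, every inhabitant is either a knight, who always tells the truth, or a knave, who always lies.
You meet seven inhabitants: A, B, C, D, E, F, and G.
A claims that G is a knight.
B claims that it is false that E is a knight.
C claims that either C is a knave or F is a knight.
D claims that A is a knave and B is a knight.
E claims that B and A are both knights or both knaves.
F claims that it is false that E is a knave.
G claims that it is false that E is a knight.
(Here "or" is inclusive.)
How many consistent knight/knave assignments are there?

1

Consistent assignments:
  A=knave, B=knave, C=knight, D=knave, E=knight, F=knight, G=knave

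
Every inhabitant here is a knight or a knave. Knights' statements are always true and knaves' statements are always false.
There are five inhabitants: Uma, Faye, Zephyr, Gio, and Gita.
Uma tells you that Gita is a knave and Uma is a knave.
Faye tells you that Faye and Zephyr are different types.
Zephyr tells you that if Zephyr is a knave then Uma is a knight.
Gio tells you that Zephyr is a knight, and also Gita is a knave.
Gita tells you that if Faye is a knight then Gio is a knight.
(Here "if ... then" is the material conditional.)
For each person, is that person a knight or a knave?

Uma is a knave, so "Gita is a knave and Uma is a knave" must be false — and it is.
Since Faye is a knave, "Faye and Zephyr are different types" needs to be false, which holds.
Zephyr (knave): "if Zephyr is a knave then Uma is a knight" — false. ✓
Gio is a knave, and the claim "Zephyr is a knight, and also Gita is a knave" is indeed false.
Gita (knight): "if Faye is a knight then Gio is a knight" — True. ✓

Uma is a knave, Faye is a knave, Zephyr is a knave, Gio is a knave, and Gita is a knight.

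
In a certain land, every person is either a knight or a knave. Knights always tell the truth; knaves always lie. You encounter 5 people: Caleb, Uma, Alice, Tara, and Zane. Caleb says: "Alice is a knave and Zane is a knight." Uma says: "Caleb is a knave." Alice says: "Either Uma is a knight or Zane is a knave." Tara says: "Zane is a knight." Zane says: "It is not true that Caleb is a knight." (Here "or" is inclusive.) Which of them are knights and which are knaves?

As a knave, Caleb's statement "Alice is a knave and Zane is a knight" should be false; it is.
Uma (knight): "Caleb is a knave" — True. ✓
Alice is a knight, so "either Uma is a knight or Zane is a knave" must be True — and it is.
Tara is a knight, and the claim "Zane is a knight" is indeed True.
As a knight, Zane's statement "it is not true that Caleb is a knight" should be True; it is.

Caleb is a knave, Uma is a knight, Alice is a knight, Tara is a knight, and Zane is a knight.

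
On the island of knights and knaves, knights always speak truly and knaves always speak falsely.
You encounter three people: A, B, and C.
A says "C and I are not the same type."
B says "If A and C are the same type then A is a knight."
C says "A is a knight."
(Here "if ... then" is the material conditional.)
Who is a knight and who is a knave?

A is a knave, B is a knave, and C is a knave.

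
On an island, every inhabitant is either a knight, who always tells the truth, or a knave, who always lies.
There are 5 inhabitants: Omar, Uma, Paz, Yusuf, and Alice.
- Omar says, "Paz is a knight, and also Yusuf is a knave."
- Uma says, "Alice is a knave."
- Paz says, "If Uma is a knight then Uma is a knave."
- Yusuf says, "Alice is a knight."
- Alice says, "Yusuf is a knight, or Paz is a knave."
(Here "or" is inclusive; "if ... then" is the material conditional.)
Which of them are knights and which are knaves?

Omar is a knave, Uma is a knave, Paz is a knight, Yusuf is a knight, and Alice is a knight.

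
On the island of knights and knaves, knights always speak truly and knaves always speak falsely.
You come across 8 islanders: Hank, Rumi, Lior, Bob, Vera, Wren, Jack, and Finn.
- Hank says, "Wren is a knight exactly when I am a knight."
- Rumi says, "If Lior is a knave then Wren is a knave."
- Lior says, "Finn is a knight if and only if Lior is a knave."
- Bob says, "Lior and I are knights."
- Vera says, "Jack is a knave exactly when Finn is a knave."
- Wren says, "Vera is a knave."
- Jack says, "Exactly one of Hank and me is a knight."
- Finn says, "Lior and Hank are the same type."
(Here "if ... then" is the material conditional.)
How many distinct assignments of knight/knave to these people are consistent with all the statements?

2

Consistent assignments:
  Hank=knave, Rumi=knight, Lior=knight, Bob=knight, Vera=knave, Wren=knight, Jack=knight, Finn=knave
  Hank=knave, Rumi=knight, Lior=knight, Bob=knave, Vera=knave, Wren=knight, Jack=knight, Finn=knave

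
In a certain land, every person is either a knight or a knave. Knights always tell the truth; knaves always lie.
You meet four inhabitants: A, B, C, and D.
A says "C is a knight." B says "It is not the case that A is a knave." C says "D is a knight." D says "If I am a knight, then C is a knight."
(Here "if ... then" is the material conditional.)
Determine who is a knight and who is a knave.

A (knight): "C is a knight" — true. ✓
B is a knight; "it is not the case that A is a knave" is true, as required.
C is a knight; "D is a knight" is true, as required.
As a knight, D's statement "if I am a knight, then C is a knight" should be true; it is.

A is a knight, B is a knight, C is a knight, and D is a knight.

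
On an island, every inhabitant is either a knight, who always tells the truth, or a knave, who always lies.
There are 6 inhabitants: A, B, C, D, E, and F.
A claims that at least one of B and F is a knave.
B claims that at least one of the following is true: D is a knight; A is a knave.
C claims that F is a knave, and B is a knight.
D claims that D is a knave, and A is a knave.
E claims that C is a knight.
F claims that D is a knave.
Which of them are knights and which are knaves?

As a knight, A's statement "at least one of B and F is a knave" should be True; it is.
B is a knave; "at least one of the following is true: D is a knight; A is a knave" is false, as required.
Since C is a knave, "F is a knave, and B is a knight" needs to be false, which holds.
As a knave, D's statement "D is a knave, and A is a knave" should be false; it is.
As a knave, E's statement "C is a knight" should be false; it is.
Since F is a knight, "D is a knave" needs to be True, which holds.

A is a knight, B is a knave, C is a knave, D is a knave, E is a knave, and F is a knight.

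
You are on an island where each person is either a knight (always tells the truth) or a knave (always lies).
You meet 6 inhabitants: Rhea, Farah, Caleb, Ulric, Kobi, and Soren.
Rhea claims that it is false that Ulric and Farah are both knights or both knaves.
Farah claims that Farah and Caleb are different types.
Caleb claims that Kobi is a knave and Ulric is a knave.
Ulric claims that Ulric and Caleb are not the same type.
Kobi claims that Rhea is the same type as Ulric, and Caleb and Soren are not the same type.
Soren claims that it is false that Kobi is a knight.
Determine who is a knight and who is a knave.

Since Rhea is a knave, "it is false that Ulric and Farah are both knights or both knaves" needs to be false, which holds.
Farah is a knight, so "Farah and Caleb are different types" must be true — and it is.
As a knave, Caleb's statement "Kobi is a knave and Ulric is a knave" should be false; it is.
As a knight, Ulric's statement "Ulric and Caleb are not the same type" should be true; it is.
Kobi is a knave; "Rhea is the same type as Ulric, and Caleb and Soren are not the same type" is false, as required.
Soren is a knight, and the claim "it is false that Kobi is a knight" is indeed true.

Knights: Farah, Ulric, and Soren. Knaves: Rhea, Caleb, and Kobi.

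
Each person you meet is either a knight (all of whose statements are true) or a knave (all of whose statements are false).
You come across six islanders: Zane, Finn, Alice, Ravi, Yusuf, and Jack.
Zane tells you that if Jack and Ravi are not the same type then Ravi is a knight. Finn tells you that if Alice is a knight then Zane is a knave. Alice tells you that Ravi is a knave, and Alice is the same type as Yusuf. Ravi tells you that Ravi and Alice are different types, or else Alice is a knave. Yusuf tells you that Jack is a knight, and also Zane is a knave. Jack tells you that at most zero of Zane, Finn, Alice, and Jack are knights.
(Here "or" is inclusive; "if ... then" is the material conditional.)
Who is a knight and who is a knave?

Zane is a knight; "if Jack and Ravi are not the same type then Ravi is a knight" is true, as required.
Since Finn is a knight, "if Alice is a knight then Zane is a knave" needs to be true, which holds.
Alice is a knave, and the claim "Ravi is a knave, and Alice is the same type as Yusuf" is indeed false.
Ravi is a knight, and the claim "Ravi and Alice are different types, or else Alice is a knave" is indeed true.
Yusuf is a knave, and the claim "Jack is a knight, and also Zane is a knave" is indeed false.
Jack (knave): "at most zero of Zane, Finn, Alice, and Jack are knights" — false. ✓

Zane is a knight, Finn is a knight, Alice is a knave, Ravi is a knight, Yusuf is a knave, and Jack is a knave.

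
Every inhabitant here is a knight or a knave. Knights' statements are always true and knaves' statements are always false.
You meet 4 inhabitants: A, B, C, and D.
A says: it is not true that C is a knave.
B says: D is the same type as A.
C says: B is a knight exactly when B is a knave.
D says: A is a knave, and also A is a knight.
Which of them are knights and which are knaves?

Suppose A is a knight. Then A's statement "it is not true that C is a knave" would have to be true. Checking the 8 ways to assign the others, none is consistent with every speaker.
(For instance, with B=knight, C=knave, D=knave, A's claim "it is not true that C is a knave" comes out false where it would need to be true.)
So A must be a knave, making "it is not true that C is a knave" false. Taking A=knave, B=knight, C=knave, D=knave, each remaining statement checks out:
  B (knight): "D is the same type as A" — true. ✓
  C (knave): "B is a knight exactly when B is a knave" — false. ✓
  D (knave): "A is a knave, and also A is a knight" — false. ✓
This is the unique consistent assignment.

Knights: B. Knaves: A, C, and D.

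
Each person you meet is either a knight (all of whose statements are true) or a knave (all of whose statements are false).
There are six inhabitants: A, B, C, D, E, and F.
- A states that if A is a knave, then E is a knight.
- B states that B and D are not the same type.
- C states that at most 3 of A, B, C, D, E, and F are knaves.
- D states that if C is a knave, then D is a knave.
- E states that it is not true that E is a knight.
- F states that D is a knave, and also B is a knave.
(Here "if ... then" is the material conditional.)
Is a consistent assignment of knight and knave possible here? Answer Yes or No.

No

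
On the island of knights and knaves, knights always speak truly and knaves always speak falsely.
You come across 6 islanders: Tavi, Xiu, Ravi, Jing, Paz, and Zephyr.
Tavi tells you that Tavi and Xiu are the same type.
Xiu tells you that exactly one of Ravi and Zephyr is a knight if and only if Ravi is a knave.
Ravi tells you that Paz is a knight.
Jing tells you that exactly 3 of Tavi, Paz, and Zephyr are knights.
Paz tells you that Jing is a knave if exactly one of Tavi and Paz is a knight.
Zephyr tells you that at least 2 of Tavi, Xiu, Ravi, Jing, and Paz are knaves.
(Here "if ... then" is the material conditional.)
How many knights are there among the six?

4

The unique consistent assignment is Tavi=knave, Xiu=knight, Ravi=knight, Jing=knave, Paz=knight, Zephyr=knight.
That has 4 knights.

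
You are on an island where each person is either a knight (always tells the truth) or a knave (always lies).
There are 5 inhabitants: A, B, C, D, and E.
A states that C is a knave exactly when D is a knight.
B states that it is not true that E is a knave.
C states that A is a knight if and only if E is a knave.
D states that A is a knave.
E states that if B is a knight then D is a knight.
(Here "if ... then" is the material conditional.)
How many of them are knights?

The unique consistent assignment is A=knave, B=knight, C=knight, D=knight, E=knight.
That has 4 knights.

4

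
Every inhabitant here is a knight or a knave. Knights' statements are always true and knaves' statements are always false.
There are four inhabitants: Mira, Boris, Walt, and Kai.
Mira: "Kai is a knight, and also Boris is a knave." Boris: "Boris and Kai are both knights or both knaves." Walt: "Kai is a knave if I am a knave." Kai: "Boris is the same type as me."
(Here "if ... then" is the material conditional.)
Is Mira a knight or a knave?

Mira is a knave.

Consistent assignments: {Mira=knave, Boris=knight, Walt=knight, Kai=knight}; {Mira=knave, Boris=knight, Walt=knave, Kai=knight}
In every consistent assignment, Mira is a knave.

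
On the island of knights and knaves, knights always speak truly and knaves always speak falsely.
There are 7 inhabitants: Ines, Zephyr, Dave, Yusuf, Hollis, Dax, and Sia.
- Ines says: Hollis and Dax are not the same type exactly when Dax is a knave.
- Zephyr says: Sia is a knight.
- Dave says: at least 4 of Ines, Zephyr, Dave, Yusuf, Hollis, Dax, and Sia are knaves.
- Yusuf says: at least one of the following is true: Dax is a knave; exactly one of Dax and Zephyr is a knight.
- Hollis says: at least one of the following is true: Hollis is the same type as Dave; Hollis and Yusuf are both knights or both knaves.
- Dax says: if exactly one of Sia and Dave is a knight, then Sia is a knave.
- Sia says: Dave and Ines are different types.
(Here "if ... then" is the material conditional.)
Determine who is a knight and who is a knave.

Ines is a knight, Zephyr is a knight, Dave is a knave, Yusuf is a knight, Hollis is a knight, Dax is a knave, and Sia is a knight.

Ines (knight): "Hollis and Dax are not the same type exactly when Dax is a knave" — true. ✓
Zephyr (knight): "Sia is a knight" — true. ✓
Dave is a knave; "at least 4 of Ines, Zephyr, Dave, Yusuf, Hollis, Dax, and Sia are knaves" is False, as required.
As a knight, Yusuf's statement "at least one of the following is true: Dax is a knave; exactly one of Dax and Zephyr is a knight" should be true; it is.
Hollis (knight): "at least one of the following is true: Hollis is the same type as Dave; Hollis and Yusuf are both knights or both knaves" — true. ✓
Dax is a knave, so "if exactly one of Sia and Dave is a knight, then Sia is a knave" must be False — and it is.
Sia is a knight, and the claim "Dave and Ines are different types" is indeed true.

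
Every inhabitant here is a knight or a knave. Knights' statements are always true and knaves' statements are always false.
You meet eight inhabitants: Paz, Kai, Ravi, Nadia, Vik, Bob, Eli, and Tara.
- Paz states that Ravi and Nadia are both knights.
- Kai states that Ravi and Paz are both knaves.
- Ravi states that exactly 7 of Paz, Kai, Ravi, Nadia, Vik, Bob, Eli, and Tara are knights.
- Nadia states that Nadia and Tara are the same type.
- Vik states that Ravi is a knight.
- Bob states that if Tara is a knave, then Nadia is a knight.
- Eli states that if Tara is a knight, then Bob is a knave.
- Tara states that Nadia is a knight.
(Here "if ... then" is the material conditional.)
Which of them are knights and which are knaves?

Paz is a knave, Kai is a knight, Ravi is a knave, Nadia is a knight, Vik is a knave, Bob is a knight, Eli is a knave, and Tara is a knight.

Paz is a knave; "Ravi and Nadia are both knights" is false, as required.
Kai (knight): "Ravi and Paz are both knaves" — true. ✓
Since Ravi is a knave, "exactly 7 of Paz, Kai, Ravi, Nadia, Vik, Bob, Eli, and Tara are knights" needs to be false, which holds.
Nadia is a knight, and the claim "Nadia and Tara are the same type" is indeed true.
As a knave, Vik's statement "Ravi is a knight" should be false; it is.
Bob is a knight, and the claim "if Tara is a knave, then Nadia is a knight" is indeed true.
As a knave, Eli's statement "if Tara is a knight, then Bob is a knave" should be false; it is.
Since Tara is a knight, "Nadia is a knight" needs to be true, which holds.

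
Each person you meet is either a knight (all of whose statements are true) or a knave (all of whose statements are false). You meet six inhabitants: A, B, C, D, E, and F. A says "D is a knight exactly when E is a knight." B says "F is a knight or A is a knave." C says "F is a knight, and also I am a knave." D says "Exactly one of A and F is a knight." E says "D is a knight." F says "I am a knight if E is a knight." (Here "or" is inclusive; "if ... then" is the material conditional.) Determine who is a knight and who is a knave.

A is a knight, B is a knave, C is a knave, D is a knight, E is a knight, and F is a knave.

Since A is a knight, "D is a knight exactly when E is a knight" needs to be True, which holds.
B is a knave, and the claim "F is a knight or A is a knave" is indeed false.
C (knave): "F is a knight, and also I am a knave" — false. ✓
D is a knight, and the claim "exactly one of A and F is a knight" is indeed True.
As a knight, E's statement "D is a knight" should be True; it is.
F (knave): "I am a knight if E is a knight" — false. ✓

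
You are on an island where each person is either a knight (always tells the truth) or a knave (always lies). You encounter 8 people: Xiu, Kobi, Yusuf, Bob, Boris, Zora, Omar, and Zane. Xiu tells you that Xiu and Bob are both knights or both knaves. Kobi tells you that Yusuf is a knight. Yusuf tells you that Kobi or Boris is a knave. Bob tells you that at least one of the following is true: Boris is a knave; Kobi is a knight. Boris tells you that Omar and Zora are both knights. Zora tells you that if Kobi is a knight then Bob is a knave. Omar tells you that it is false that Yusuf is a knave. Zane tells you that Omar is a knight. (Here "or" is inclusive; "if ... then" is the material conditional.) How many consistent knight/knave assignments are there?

2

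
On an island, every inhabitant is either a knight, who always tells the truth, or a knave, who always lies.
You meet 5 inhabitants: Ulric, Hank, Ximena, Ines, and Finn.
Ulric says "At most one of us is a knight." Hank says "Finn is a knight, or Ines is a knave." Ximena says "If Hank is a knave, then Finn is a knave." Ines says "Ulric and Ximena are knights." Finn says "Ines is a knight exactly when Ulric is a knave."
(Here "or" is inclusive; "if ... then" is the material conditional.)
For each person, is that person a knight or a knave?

Ulric is a knave, Hank is a knight, Ximena is a knight, Ines is a knave, and Finn is a knave.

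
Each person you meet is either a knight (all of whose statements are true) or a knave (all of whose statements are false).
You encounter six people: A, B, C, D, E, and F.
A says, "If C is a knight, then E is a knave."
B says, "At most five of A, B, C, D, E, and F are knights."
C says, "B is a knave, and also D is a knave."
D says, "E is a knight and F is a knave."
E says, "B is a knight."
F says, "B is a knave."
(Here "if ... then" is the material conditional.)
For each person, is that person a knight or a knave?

A (knight): "if C is a knight, then E is a knave" — true. ✓
B is a knight; "at most five of A, B, C, D, E, and F are knights" is true, as required.
As a knave, C's statement "B is a knave, and also D is a knave" should be false; it is.
D is a knight, so "E is a knight and F is a knave" must be true — and it is.
As a knight, E's statement "B is a knight" should be true; it is.
As a knave, F's statement "B is a knave" should be false; it is.

Knights: A, B, D, and E. Knaves: C and F.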